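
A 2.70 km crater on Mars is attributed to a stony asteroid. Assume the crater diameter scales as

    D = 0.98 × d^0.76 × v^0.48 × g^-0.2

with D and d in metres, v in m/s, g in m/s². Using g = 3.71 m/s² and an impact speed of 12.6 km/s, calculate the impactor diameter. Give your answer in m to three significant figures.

Rearranging for d: d = [D / (0.98 · 12600^0.48 · 3.71^-0.2)]^(1/0.76).
D = 2700 m.
12600^0.48 = 92.93
3.71^-0.2 = 0.7694
Denominator = 0.98 × 92.93 × 0.7694 = 70.07
D / 70.07 = 2700 / 70.07 = 38.53
d = 38.53^(1/0.76) = 38.53^1.3158 = 122.1 m

d ≈ 122 m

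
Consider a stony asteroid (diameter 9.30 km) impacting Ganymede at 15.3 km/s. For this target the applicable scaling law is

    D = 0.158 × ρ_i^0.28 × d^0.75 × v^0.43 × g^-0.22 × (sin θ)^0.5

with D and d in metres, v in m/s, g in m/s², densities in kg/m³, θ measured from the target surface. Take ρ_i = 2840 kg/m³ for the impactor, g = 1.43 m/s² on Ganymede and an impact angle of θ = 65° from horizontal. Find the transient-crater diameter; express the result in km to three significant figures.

In SI units: d = 9300 m, v = 15300 m/s.
ρ_i^0.28 = 2840^0.28 = 9.267
d^0.75 = 9300^0.75 = 947.0
v^0.43 = 15300^0.43 = 63.01
g^-0.22 = 1.43^-0.22 = 0.9243
(sin 65°)^0.5 = 0.9063^0.5 = 0.9520
D = 0.158 × 9.267 × 947.0 × 63.01 × 0.9243 × 0.9520 = 76879 m
   = 76.88 km

D ≈ 76.9 km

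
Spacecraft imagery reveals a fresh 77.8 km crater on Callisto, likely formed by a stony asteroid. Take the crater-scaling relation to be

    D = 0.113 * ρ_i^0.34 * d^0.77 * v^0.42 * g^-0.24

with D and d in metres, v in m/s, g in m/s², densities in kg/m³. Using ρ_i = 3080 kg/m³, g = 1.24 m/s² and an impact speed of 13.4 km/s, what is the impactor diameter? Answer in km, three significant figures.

Rearranging for d: d = [D / (0.113 · 3080^0.34 · 13400^0.42 · 1.24^-0.24)]^(1/0.77).
D = 77800 m.
3080^0.34 = 15.35
13400^0.42 = 54.12
1.24^-0.24 = 0.9497
Denominator = 0.113 × 15.35 × 54.12 × 0.9497 = 89.15
D / 89.15 = 77800 / 89.15 = 872.7
d = 872.7^(1/0.77) = 872.7^1.2987 = 6596 m

d ≈ 6.60 km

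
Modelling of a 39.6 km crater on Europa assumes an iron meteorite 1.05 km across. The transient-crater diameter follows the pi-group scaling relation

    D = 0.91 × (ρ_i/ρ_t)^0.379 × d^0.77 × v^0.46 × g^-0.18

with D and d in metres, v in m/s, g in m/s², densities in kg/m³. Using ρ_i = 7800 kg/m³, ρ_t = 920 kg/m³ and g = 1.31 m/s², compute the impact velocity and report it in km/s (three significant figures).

Rearranging for v: v = [D / (0.91 · (7800/920)^0.379 · 1050^0.77 · 1.31^-0.18)]^(1/0.46).
D = 39600 m.
(7800/920)^0.379 = 2.248
1050^0.77 = 212.0
1.31^-0.18 = 0.9526
Denominator = 0.91 × 2.248 × 212.0 × 0.9526 = 413.1
D / 413.1 = 39600 / 413.1 = 95.86
v = 95.86^(1/0.46) = 95.86^2.1739 = 20318 m/s

v ≈ 20.3 km/s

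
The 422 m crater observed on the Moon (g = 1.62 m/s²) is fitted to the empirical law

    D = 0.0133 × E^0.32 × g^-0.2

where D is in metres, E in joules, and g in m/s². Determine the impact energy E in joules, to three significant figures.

Rearranging: E = [D / (0.0133 · g^-0.2)]^(1/0.32).
g^-0.2 = 1.62^-0.2 = 0.9080
D / (0.0133 × 0.9080) = 422 / (0.01208) = 3.493 × 10^4
E = (3.493 × 10^4)^3.125 = 1.576 × 10^14 J

E ≈ 1.58 × 10^14 J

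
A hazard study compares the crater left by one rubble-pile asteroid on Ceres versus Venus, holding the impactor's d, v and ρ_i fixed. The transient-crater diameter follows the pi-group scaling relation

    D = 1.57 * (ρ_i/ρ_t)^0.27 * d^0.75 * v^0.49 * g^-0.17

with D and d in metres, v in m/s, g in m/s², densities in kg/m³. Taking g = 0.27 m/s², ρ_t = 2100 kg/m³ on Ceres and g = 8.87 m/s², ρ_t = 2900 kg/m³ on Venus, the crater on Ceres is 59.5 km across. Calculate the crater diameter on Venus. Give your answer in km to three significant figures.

The impactor-only factors (d, v, ρ_i) cancel in the ratio, leaving D_Venus/D_Ceres = (g_Venus/g_Ceres)^-0.17 · (ρ_t,Ceres/ρ_t,Venus)^0.27.
(8.87/0.27)^-0.17 = 32.85^-0.17 = 0.5523
(2100/2900)^0.27 = 0.7241^0.27 = 0.9165
Ratio = 0.5523 × 0.9165 = 0.5062
D_Venus = 0.5062 × 59.5 km = 30.1 km

D ≈ 30.1 km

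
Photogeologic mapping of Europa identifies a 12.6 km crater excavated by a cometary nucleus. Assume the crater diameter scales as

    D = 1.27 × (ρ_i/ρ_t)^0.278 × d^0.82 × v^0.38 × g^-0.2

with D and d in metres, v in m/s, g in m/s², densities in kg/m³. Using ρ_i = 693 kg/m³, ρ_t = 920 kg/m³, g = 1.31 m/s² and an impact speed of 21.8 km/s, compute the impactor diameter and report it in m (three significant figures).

Rearranging for d: d = [D / (1.27 · (693/920)^0.278 · 21800^0.38 · 1.31^-0.2)]^(1/0.82).
D = 12600 m.
(693/920)^0.278 = 0.9243
21800^0.38 = 44.53
1.31^-0.2 = 0.9474
Denominator = 1.27 × 0.9243 × 44.53 × 0.9474 = 49.52
D / 49.52 = 12600 / 49.52 = 254.4
d = 254.4^(1/0.82) = 254.4^1.2195 = 858.1 m

d ≈ 858 m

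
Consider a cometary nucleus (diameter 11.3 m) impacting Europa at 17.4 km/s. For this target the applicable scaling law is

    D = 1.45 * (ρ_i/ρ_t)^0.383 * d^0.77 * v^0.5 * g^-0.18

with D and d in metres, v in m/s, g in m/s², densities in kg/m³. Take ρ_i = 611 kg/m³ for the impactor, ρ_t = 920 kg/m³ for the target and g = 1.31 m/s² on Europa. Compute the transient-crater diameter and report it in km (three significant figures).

D ≈ 1.01 km

In SI units: v = 17400 m/s.
(ρ_i/ρ_t)^0.383 = (611/920)^0.383 = 0.8549
d^0.77 = 11.3^0.77 = 6.469
v^0.5 = 17400^0.5 = 131.9
g^-0.18 = 1.31^-0.18 = 0.9526
D = 1.45 × 0.8549 × 6.469 × 131.9 × 0.9526 = 1008 m
   = 1.008 km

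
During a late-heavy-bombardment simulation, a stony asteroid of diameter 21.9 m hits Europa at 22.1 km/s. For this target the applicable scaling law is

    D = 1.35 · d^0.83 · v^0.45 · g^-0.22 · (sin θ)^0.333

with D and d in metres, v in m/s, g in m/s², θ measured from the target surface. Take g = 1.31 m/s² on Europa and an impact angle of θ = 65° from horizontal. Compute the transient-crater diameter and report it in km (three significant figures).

In SI units: v = 22100 m/s.
d^0.83 = 21.9^0.83 = 12.96
v^0.45 = 22100^0.45 = 90.15
g^-0.22 = 1.31^-0.22 = 0.9423
(sin 65°)^0.333 = 0.9063^0.333 = 0.9678
D = 1.35 × 12.96 × 90.15 × 0.9423 × 0.9678 = 1438 m
   = 1.438 km

D ≈ 1.44 km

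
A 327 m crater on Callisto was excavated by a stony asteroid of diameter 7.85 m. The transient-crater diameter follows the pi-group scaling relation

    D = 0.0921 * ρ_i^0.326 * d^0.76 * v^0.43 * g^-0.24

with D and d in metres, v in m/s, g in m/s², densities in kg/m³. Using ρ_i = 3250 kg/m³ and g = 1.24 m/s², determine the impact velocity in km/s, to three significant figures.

Rearranging for v: v = [D / (0.0921 · 3250^0.326 · 7.85^0.76 · 1.24^-0.24)]^(1/0.43).
3250^0.326 = 13.96
7.85^0.76 = 4.787
1.24^-0.24 = 0.9497
Denominator = 0.0921 × 13.96 × 4.787 × 0.9497 = 5.845
D / 5.845 = 327 / 5.845 = 55.95
v = 55.95^(1/0.43) = 55.95^2.3256 = 11606 m/s

v ≈ 11.6 km/s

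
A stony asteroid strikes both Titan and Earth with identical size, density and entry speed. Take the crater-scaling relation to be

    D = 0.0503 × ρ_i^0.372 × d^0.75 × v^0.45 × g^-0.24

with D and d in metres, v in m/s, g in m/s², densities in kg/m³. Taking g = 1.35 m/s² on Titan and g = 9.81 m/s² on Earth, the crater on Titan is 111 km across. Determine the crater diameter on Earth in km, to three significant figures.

D ≈ 69.0 km

All impactor-dependent factors cancel in the ratio, leaving D_Earth/D_Titan = (g_Earth/g_Titan)^-0.24.
(9.81/1.35)^-0.24 = 7.267^-0.24 = 0.6213
D_Earth = 0.6213 × 111 km = 69.0 km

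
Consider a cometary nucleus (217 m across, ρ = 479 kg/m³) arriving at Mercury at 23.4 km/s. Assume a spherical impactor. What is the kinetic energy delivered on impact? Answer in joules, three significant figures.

v = 23400 m/s.
Mass m = (π/6) ρ d³ = (π/6) × 479 × (217)³ = 2.563 × 10^9 kg
E = ½ m v² = 0.5 × 2.563 × 10^9 × (23400)² = 7.017 × 10^17 J

E ≈ 7.02 × 10^17 J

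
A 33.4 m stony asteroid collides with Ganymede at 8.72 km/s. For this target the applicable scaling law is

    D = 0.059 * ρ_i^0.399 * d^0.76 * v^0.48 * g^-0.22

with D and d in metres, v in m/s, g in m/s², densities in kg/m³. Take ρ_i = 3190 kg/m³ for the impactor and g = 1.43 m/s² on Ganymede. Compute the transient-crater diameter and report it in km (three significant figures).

In SI units: v = 8720 m/s.
ρ_i^0.399 = 3190^0.399 = 25.00
d^0.76 = 33.4^0.76 = 14.39
v^0.48 = 8720^0.48 = 77.88
g^-0.22 = 1.43^-0.22 = 0.9243
D = 0.059 × 25.00 × 14.39 × 77.88 × 0.9243 = 1528 m
   = 1.528 km

D ≈ 1.53 km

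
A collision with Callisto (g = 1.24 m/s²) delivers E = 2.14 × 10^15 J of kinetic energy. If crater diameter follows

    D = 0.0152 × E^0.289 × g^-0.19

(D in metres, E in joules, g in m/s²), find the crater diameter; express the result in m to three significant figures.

D ≈ 393 m

E^0.289 = (2.14 × 10^15)^0.289 = 2.695 × 10^4
g^-0.19 = 1.24^-0.19 = 0.9600
D = 0.0152 × 2.695 × 10^4 × 0.9600 = 393.3 m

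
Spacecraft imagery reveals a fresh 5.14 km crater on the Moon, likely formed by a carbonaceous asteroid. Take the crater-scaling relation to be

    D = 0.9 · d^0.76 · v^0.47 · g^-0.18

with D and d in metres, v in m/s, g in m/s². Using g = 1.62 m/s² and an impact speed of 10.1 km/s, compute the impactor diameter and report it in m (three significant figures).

d ≈ 328 m

Rearranging for d: d = [D / (0.9 · 10100^0.47 · 1.62^-0.18)]^(1/0.76).
D = 5140 m.
10100^0.47 = 76.21
1.62^-0.18 = 0.9168
Denominator = 0.9 × 76.21 × 0.9168 = 62.88
D / 62.88 = 5140 / 62.88 = 81.74
d = 81.74^(1/0.76) = 81.74^1.3158 = 328.4 m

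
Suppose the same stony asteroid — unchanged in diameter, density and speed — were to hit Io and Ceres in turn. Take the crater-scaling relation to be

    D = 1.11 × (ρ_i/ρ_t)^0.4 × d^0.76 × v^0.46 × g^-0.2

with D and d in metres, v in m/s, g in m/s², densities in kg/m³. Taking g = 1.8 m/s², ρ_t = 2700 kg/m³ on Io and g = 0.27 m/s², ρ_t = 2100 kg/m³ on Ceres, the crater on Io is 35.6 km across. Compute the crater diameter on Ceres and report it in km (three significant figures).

D ≈ 57.5 km

The impactor-only factors (d, v, ρ_i) cancel in the ratio, leaving D_Ceres/D_Io = (g_Ceres/g_Io)^-0.2 · (ρ_t,Io/ρ_t,Ceres)^0.4.
(0.27/1.8)^-0.2 = 0.1500^-0.2 = 1.461
(2700/2100)^0.4 = 1.286^0.4 = 1.106
Ratio = 1.461 × 1.106 = 1.616
D_Ceres = 1.616 × 35.6 km = 57.5 km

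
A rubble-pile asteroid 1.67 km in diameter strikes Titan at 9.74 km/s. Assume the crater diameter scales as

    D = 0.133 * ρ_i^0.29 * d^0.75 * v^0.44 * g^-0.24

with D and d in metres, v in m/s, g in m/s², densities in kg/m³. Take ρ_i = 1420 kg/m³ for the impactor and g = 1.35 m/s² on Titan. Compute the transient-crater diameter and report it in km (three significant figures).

In SI units: d = 1670 m, v = 9740 m/s.
ρ_i^0.29 = 1420^0.29 = 8.207
d^0.75 = 1670^0.75 = 261.2
v^0.44 = 9740^0.44 = 56.88
g^-0.24 = 1.35^-0.24 = 0.9305
D = 0.133 × 8.207 × 261.2 × 56.88 × 0.9305 = 15090 m
   = 15.09 km

D ≈ 15.1 km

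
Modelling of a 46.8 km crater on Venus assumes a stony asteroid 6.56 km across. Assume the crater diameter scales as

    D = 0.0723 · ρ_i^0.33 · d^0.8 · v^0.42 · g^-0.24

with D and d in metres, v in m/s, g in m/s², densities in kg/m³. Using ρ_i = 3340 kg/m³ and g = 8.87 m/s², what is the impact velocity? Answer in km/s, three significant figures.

v ≈ 21.8 km/s

Rearranging for v: v = [D / (0.0723 · 3340^0.33 · 6560^0.8 · 8.87^-0.24)]^(1/0.42).
D = 46800 m.
3340^0.33 = 14.55
6560^0.8 = 1131
8.87^-0.24 = 0.5922
Denominator = 0.0723 × 14.55 × 1131 × 0.5922 = 704.6
D / 704.6 = 46800 / 704.6 = 66.42
v = 66.42^(1/0.42) = 66.42^2.381 = 21822 m/s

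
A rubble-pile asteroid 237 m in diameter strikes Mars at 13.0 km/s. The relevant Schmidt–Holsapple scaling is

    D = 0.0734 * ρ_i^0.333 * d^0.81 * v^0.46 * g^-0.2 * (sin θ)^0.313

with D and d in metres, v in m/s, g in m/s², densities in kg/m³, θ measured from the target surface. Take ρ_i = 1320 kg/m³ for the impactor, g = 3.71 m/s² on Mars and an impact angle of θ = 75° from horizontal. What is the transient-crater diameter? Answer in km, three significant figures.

In SI units: v = 13000 m/s.
ρ_i^0.333 = 1320^0.333 = 10.94
d^0.81 = 237^0.81 = 83.86
v^0.46 = 13000^0.46 = 78.06
g^-0.2 = 3.71^-0.2 = 0.7694
(sin 75°)^0.313 = 0.9659^0.313 = 0.9892
D = 0.0734 × 10.94 × 83.86 × 78.06 × 0.7694 × 0.9892 = 4001 m
   = 4.001 km

D ≈ 4.00 km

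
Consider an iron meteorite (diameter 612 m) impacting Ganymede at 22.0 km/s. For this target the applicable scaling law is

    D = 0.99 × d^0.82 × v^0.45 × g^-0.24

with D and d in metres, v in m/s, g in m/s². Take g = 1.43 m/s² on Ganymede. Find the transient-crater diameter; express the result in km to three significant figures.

D ≈ 15.8 km

In SI units: v = 22000 m/s.
d^0.82 = 612^0.82 = 192.8
v^0.45 = 22000^0.45 = 89.97
g^-0.24 = 1.43^-0.24 = 0.9177
D = 0.99 × 192.8 × 89.97 × 0.9177 = 15759 m
   = 15.76 km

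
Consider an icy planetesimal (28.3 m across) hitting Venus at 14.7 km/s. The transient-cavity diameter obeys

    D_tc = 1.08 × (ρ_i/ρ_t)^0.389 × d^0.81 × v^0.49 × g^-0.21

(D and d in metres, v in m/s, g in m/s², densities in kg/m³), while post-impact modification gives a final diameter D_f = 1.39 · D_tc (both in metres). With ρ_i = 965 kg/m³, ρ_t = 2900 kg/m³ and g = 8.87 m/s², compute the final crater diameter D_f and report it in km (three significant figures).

D_f ≈ 1.02 km

v = 14700 m/s.
(ρ_i/ρ_t)^0.389 = (965/2900)^0.389 = 0.6518
d^0.81 = 28.3^0.81 = 15.00
v^0.49 = 14700^0.49 = 110.2
g^-0.21 = 8.87^-0.21 = 0.6323
D_tc = 1.08 × 0.6518 × 15.00 × 110.2 × 0.6323 = 735.8 m
D_f = 1.39 × 735.8 = 1023 m
     = 1.023 km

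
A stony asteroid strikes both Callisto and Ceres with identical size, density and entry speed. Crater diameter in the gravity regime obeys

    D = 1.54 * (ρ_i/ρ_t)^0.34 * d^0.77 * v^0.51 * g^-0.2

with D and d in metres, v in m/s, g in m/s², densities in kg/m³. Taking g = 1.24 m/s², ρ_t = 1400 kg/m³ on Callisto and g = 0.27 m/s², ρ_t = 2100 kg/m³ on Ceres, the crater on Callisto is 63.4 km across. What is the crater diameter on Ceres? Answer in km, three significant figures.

D ≈ 74.9 km

The impactor-only factors (d, v, ρ_i) cancel in the ratio, leaving D_Ceres/D_Callisto = (g_Ceres/g_Callisto)^-0.2 · (ρ_t,Callisto/ρ_t,Ceres)^0.34.
(0.27/1.24)^-0.2 = 0.2177^-0.2 = 1.357
(1400/2100)^0.34 = 0.6667^0.34 = 0.8712
Ratio = 1.357 × 0.8712 = 1.182
D_Ceres = 1.182 × 63.4 km = 74.9 km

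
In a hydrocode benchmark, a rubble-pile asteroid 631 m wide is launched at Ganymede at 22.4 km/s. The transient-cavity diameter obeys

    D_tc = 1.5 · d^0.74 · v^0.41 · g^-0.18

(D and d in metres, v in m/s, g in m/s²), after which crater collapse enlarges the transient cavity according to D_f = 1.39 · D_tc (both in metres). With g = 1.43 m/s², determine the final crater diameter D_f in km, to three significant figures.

D_f ≈ 14.0 km

v = 22400 m/s.
d^0.74 = 631^0.74 = 118.0
v^0.41 = 22400^0.41 = 60.76
g^-0.18 = 1.43^-0.18 = 0.9376
D_tc = 1.5 × 118.0 × 60.76 × 0.9376 = 10080 m
D_f = 1.39 × 10080 = 14011 m
     = 14.01 km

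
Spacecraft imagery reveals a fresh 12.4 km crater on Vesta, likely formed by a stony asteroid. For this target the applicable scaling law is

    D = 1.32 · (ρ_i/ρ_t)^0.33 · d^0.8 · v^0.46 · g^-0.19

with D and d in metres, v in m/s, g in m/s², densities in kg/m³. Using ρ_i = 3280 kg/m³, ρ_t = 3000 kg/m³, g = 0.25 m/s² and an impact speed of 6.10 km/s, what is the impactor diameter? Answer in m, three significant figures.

Rearranging for d: d = [D / (1.32 · (3280/3000)^0.33 · 6100^0.46 · 0.25^-0.19)]^(1/0.8).
D = 12400 m.
(3280/3000)^0.33 = 1.030
6100^0.46 = 55.11
0.25^-0.19 = 1.301
Denominator = 1.32 × 1.030 × 55.11 × 1.301 = 97.48
D / 97.48 = 12400 / 97.48 = 127.2
d = 127.2^(1/0.8) = 127.2^1.25 = 427.2 m

d ≈ 427 m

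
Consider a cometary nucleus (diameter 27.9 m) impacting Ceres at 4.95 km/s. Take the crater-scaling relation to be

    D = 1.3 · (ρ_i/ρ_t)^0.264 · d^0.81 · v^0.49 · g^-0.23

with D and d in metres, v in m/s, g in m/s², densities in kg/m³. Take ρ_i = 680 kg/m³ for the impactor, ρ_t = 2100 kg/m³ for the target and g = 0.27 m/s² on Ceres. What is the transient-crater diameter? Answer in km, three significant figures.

In SI units: v = 4950 m/s.
(ρ_i/ρ_t)^0.264 = (680/2100)^0.264 = 0.7425
d^0.81 = 27.9^0.81 = 14.82
v^0.49 = 4950^0.49 = 64.62
g^-0.23 = 0.27^-0.23 = 1.351
D = 1.3 × 0.7425 × 14.82 × 64.62 × 1.351 = 1249 m
   = 1.249 km

D ≈ 1.25 km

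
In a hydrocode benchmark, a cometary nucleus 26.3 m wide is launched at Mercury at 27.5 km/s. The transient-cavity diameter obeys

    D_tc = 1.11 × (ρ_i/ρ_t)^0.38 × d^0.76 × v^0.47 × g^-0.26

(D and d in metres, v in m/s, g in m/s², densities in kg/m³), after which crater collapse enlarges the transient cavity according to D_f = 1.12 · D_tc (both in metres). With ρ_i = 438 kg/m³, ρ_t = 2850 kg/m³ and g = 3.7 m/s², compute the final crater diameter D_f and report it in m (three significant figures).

D_f ≈ 636 m

v = 27500 m/s.
(ρ_i/ρ_t)^0.38 = (438/2850)^0.38 = 0.4908
d^0.76 = 26.3^0.76 = 12.00
v^0.47 = 27500^0.47 = 122.0
g^-0.26 = 3.7^-0.26 = 0.7117
D_tc = 1.11 × 0.4908 × 12.00 × 122.0 × 0.7117 = 567.6 m
D_f = 1.12 × 567.6 = 635.7 m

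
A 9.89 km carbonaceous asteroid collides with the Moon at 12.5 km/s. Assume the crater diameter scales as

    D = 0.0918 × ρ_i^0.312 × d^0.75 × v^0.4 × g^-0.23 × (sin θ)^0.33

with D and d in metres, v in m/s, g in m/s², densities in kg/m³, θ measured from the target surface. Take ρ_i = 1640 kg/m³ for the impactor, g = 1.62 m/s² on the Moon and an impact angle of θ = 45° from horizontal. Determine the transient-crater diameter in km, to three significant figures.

In SI units: d = 9890 m, v = 12500 m/s.
ρ_i^0.312 = 1640^0.312 = 10.07
d^0.75 = 9890^0.75 = 991.7
v^0.4 = 12500^0.4 = 43.53
g^-0.23 = 1.62^-0.23 = 0.8950
(sin 45°)^0.33 = 0.7071^0.33 = 0.8919
D = 0.0918 × 10.07 × 991.7 × 43.53 × 0.8950 × 0.8919 = 31855 m
   = 31.86 km

D ≈ 31.9 km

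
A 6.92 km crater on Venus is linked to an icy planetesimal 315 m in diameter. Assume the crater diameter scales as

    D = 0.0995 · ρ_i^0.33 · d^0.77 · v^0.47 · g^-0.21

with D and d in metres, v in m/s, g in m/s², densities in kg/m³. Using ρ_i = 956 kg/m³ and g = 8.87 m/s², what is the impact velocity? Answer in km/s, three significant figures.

Rearranging for v: v = [D / (0.0995 · 956^0.33 · 315^0.77 · 8.87^-0.21)]^(1/0.47).
D = 6920 m.
956^0.33 = 9.628
315^0.77 = 83.89
8.87^-0.21 = 0.6323
Denominator = 0.0995 × 9.628 × 83.89 × 0.6323 = 50.82
D / 50.82 = 6920 / 50.82 = 136.2
v = 136.2^(1/0.47) = 136.2^2.1277 = 34745 m/s

v ≈ 34.7 km/s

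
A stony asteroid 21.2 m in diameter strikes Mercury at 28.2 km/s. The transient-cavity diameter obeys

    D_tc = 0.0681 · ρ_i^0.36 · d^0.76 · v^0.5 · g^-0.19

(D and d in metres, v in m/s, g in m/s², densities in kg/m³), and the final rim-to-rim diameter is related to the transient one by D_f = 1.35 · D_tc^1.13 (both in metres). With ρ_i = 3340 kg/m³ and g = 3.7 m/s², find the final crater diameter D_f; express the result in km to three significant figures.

D_f ≈ 5.98 km

v = 28200 m/s.
ρ_i^0.36 = 3340^0.36 = 18.56
d^0.76 = 21.2^0.76 = 10.19
v^0.5 = 28200^0.5 = 167.9
g^-0.19 = 3.7^-0.19 = 0.7799
D_tc = 0.0681 × 18.56 × 10.19 × 167.9 × 0.7799 = 1687 m
D_f = 1.35 × (1687)^1.13 = 5984 m
     = 5.984 km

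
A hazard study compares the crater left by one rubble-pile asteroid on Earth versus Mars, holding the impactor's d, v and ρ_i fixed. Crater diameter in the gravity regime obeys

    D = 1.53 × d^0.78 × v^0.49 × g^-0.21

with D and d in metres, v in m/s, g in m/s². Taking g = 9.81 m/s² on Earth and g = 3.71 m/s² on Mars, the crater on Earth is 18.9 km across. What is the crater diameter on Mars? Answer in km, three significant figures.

All impactor-dependent factors cancel in the ratio, leaving D_Mars/D_Earth = (g_Mars/g_Earth)^-0.21.
(3.71/9.81)^-0.21 = 0.3782^-0.21 = 1.227
D_Mars = 1.227 × 18.9 km = 23.2 km

D ≈ 23.2 km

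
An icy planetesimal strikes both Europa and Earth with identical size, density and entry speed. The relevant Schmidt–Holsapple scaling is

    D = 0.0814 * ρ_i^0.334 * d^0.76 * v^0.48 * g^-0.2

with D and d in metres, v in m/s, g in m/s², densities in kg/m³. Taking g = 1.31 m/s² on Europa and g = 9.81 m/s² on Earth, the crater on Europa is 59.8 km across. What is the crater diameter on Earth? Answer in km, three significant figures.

All impactor-dependent factors cancel in the ratio, leaving D_Earth/D_Europa = (g_Earth/g_Europa)^-0.2.
(9.81/1.31)^-0.2 = 7.489^-0.2 = 0.6685
D_Earth = 0.6685 × 59.8 km = 40.0 km

D ≈ 40.0 km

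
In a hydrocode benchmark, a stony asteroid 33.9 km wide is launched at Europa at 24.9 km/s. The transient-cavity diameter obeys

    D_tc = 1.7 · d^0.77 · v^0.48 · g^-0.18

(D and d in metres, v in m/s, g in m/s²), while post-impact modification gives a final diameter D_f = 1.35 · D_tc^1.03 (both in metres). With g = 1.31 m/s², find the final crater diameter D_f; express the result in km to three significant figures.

D_f ≈ 1300 km

In SI: d = 33900 m, v = 24900 m/s.
d^0.77 = 33900^0.77 = 3078
v^0.48 = 24900^0.48 = 128.9
g^-0.18 = 1.31^-0.18 = 0.9526
D_tc = 1.7 × 3078 × 128.9 × 0.9526 = 6.425 × 10^5 m
D_f = 1.35 × (6.425 × 10^5)^1.03 = 1.296 × 10^6 m
     = 1296 km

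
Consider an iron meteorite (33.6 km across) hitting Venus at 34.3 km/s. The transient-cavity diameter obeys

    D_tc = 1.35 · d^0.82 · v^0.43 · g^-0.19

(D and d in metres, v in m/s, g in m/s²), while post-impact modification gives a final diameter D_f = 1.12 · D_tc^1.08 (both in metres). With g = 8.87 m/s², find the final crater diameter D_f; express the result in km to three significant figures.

In SI: d = 33600 m, v = 34300 m/s.
d^0.82 = 33600^0.82 = 5148
v^0.43 = 34300^0.43 = 89.16
g^-0.19 = 8.87^-0.19 = 0.6605
D_tc = 1.35 × 5148 × 89.16 × 0.6605 = 4.093 × 10^5 m
D_f = 1.12 × (4.093 × 10^5)^1.08 = 1.289 × 10^6 m
     = 1289 km

D_f ≈ 1290 km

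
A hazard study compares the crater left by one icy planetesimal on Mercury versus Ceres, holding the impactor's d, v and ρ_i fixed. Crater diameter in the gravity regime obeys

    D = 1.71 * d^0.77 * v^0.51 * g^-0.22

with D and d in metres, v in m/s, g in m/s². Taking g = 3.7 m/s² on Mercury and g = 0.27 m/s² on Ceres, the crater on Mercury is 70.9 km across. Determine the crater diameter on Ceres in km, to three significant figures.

D ≈ 126 km

All impactor-dependent factors cancel in the ratio, leaving D_Ceres/D_Mercury = (g_Ceres/g_Mercury)^-0.22.
(0.27/3.7)^-0.22 = 0.07297^-0.22 = 1.779
D_Ceres = 1.779 × 70.9 km = 126 km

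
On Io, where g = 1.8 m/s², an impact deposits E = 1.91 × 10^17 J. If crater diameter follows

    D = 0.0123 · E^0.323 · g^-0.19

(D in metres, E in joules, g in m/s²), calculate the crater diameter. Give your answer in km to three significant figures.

D ≈ 4.20 km

E^0.323 = (1.91 × 10^17)^0.323 = 3.817 × 10^5
g^-0.19 = 1.8^-0.19 = 0.8943
D = 0.0123 × 3.817 × 10^5 × 0.8943 = 4199 m
   = 4.199 km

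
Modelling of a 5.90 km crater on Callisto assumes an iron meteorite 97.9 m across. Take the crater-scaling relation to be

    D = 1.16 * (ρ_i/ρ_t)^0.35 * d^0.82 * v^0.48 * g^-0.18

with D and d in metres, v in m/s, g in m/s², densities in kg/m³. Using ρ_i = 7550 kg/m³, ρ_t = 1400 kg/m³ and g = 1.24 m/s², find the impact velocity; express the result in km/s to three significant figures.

v ≈ 6.64 km/s

Rearranging for v: v = [D / (1.16 · (7550/1400)^0.35 · 97.9^0.82 · 1.24^-0.18)]^(1/0.48).
D = 5900 m.
(7550/1400)^0.35 = 1.804
97.9^0.82 = 42.90
1.24^-0.18 = 0.9620
Denominator = 1.16 × 1.804 × 42.90 × 0.9620 = 86.36
D / 86.36 = 5900 / 86.36 = 68.32
v = 68.32^(1/0.48) = 68.32^2.0833 = 6636 m/s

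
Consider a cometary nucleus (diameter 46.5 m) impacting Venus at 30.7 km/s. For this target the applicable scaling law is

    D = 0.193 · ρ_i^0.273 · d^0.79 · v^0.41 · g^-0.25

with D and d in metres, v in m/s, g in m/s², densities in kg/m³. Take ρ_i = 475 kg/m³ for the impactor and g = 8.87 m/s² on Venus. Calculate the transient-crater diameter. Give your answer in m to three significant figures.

D ≈ 864 m

In SI units: v = 30700 m/s.
ρ_i^0.273 = 475^0.273 = 5.379
d^0.79 = 46.5^0.79 = 20.76
v^0.41 = 30700^0.41 = 69.14
g^-0.25 = 8.87^-0.25 = 0.5795
D = 0.193 × 5.379 × 20.76 × 69.14 × 0.5795 = 863.5 m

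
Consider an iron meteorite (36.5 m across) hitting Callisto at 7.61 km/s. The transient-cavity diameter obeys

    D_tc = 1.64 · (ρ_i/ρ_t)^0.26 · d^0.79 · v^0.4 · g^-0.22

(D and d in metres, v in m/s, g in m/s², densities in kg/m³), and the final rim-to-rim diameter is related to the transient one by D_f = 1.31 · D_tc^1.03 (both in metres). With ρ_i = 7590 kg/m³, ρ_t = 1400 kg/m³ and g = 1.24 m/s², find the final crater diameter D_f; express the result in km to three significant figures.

v = 7610 m/s.
(ρ_i/ρ_t)^0.26 = (7590/1400)^0.26 = 1.552
d^0.79 = 36.5^0.79 = 17.15
v^0.4 = 7610^0.4 = 35.69
g^-0.22 = 1.24^-0.22 = 0.9538
D_tc = 1.64 × 1.552 × 17.15 × 35.69 × 0.9538 = 1486 m
D_f = 1.31 × (1486)^1.03 = 2424 m
     = 2.424 km

D_f ≈ 2.42 km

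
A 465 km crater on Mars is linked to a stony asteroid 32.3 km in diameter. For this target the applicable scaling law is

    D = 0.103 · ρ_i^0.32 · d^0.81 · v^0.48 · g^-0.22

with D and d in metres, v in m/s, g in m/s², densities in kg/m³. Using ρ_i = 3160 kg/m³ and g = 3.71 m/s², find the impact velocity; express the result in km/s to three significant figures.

Rearranging for v: v = [D / (0.103 · 3160^0.32 · 32300^0.81 · 3.71^-0.22)]^(1/0.48).
D = 465000 m.
3160^0.32 = 13.18
32300^0.81 = 4492
3.71^-0.22 = 0.7494
Denominator = 0.103 × 13.18 × 4492 × 0.7494 = 4570
D / 4570 = 465000 / 4570 = 101.8
v = 101.8^(1/0.48) = 101.8^2.0833 = 15231 m/s

v ≈ 15.2 km/s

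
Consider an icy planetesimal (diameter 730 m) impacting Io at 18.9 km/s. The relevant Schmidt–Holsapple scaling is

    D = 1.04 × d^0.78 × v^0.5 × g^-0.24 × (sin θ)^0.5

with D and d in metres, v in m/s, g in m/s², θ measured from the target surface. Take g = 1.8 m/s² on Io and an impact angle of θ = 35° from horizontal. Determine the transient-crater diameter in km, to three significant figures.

In SI units: v = 18900 m/s.
d^0.78 = 730^0.78 = 171.2
v^0.5 = 18900^0.5 = 137.5
g^-0.24 = 1.8^-0.24 = 0.8684
(sin 35°)^0.5 = 0.5736^0.5 = 0.7574
D = 1.04 × 171.2 × 137.5 × 0.8684 × 0.7574 = 16102 m
   = 16.10 km

D ≈ 16.1 km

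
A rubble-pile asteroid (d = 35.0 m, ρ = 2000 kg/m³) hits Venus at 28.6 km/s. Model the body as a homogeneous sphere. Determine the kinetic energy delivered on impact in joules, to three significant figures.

E ≈ 1.84 × 10^16 J

v = 28600 m/s.
Mass m = (π/6) ρ d³ = (π/6) × 2000 × (35)³ = 4.490 × 10^7 kg
E = ½ m v² = 0.5 × 4.490 × 10^7 × (28600)² = 1.836 × 10^16 J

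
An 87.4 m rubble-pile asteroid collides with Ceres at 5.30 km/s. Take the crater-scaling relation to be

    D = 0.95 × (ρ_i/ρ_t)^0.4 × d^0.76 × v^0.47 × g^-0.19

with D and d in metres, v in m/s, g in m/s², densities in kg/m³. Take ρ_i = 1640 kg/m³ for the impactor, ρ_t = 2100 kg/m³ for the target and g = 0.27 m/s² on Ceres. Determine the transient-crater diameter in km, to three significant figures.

In SI units: v = 5300 m/s.
(ρ_i/ρ_t)^0.4 = (1640/2100)^0.4 = 0.9058
d^0.76 = 87.4^0.76 = 29.89
v^0.47 = 5300^0.47 = 56.29
g^-0.19 = 0.27^-0.19 = 1.282
D = 0.95 × 0.9058 × 29.89 × 56.29 × 1.282 = 1856 m
   = 1.856 km

D ≈ 1.86 km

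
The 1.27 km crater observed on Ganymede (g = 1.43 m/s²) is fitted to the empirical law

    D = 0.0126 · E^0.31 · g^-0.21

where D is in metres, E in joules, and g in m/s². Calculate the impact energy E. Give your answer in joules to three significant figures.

Rearranging: E = [D / (0.0126 · g^-0.21)]^(1/0.31).
D = 1270 m.
g^-0.21 = 1.43^-0.21 = 0.9276
D / (0.0126 × 0.9276) = 1270 / (0.01169) = 1.086 × 10^5
E = (1.086 × 10^5)^3.2258 = 1.756 × 10^16 J

E ≈ 1.76 × 10^16 J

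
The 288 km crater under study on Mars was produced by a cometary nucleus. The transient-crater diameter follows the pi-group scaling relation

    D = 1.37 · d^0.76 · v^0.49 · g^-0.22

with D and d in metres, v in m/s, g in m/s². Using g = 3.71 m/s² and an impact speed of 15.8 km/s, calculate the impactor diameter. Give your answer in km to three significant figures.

d ≈ 28.9 km

Rearranging for d: d = [D / (1.37 · 15800^0.49 · 3.71^-0.22)]^(1/0.76).
D = 288000 m.
15800^0.49 = 114.1
3.71^-0.22 = 0.7494
Denominator = 1.37 × 114.1 × 0.7494 = 117.1
D / 117.1 = 288000 / 117.1 = 2459
d = 2459^(1/0.76) = 2459^1.3158 = 28944 m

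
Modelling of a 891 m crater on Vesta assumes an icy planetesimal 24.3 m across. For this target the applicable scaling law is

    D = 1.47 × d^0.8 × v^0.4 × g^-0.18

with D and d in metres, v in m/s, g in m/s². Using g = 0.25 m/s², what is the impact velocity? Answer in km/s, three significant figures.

v ≈ 8.21 km/s

Rearranging for v: v = [D / (1.47 · 24.3^0.8 · 0.25^-0.18)]^(1/0.4).
24.3^0.8 = 12.84
0.25^-0.18 = 1.283
Denominator = 1.47 × 12.84 × 1.283 = 24.22
D / 24.22 = 891 / 24.22 = 36.79
v = 36.79^(1/0.4) = 36.79^2.5 = 8210 m/s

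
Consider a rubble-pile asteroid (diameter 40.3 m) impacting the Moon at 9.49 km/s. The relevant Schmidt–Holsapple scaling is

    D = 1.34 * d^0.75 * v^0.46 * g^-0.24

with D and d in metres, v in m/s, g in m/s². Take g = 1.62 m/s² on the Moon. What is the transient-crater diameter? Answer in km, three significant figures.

D ≈ 1.29 km

In SI units: v = 9490 m/s.
d^0.75 = 40.3^0.75 = 15.99
v^0.46 = 9490^0.46 = 67.54
g^-0.24 = 1.62^-0.24 = 0.8907
D = 1.34 × 15.99 × 67.54 × 0.8907 = 1289 m
   = 1.289 km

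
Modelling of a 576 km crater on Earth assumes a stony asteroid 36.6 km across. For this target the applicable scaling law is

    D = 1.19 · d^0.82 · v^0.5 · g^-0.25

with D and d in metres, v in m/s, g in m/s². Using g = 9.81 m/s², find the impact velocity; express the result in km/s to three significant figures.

v ≈ 24.1 km/s

Rearranging for v: v = [D / (1.19 · 36600^0.82 · 9.81^-0.25)]^(1/0.5).
D = 576000 m.
36600^0.82 = 5521
9.81^-0.25 = 0.5650
Denominator = 1.19 × 5521 × 0.5650 = 3712
D / 3712 = 576000 / 3712 = 155.2
v = 155.2^(1/0.5) = 155.2^2 = 24087 m/s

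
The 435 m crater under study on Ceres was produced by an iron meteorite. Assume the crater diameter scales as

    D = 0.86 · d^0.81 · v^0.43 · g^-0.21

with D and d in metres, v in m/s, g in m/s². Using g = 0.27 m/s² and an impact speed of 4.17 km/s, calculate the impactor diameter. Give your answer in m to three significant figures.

d ≈ 18.6 m

Rearranging for d: d = [D / (0.86 · 4170^0.43 · 0.27^-0.21)]^(1/0.81).
4170^0.43 = 36.03
0.27^-0.21 = 1.316
Denominator = 0.86 × 36.03 × 1.316 = 40.78
D / 40.78 = 435 / 40.78 = 10.67
d = 10.67^(1/0.81) = 10.67^1.2346 = 18.59 m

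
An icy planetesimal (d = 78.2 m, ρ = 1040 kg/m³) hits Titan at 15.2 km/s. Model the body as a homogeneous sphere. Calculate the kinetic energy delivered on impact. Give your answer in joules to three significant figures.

v = 15200 m/s.
Mass m = (π/6) ρ d³ = (π/6) × 1040 × (78.2)³ = 2.604 × 10^8 kg
E = ½ m v² = 0.5 × 2.604 × 10^8 × (15200)² = 3.008 × 10^16 J

E ≈ 3.01 × 10^16 J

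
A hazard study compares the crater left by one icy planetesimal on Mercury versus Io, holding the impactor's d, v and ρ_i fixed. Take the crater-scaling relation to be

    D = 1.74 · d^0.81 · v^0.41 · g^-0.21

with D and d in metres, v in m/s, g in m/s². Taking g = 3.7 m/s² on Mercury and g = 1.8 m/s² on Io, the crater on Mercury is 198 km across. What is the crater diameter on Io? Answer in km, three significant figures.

D ≈ 230 km

All impactor-dependent factors cancel in the ratio, leaving D_Io/D_Mercury = (g_Io/g_Mercury)^-0.21.
(1.8/3.7)^-0.21 = 0.4865^-0.21 = 1.163
D_Io = 1.163 × 198 km = 230 km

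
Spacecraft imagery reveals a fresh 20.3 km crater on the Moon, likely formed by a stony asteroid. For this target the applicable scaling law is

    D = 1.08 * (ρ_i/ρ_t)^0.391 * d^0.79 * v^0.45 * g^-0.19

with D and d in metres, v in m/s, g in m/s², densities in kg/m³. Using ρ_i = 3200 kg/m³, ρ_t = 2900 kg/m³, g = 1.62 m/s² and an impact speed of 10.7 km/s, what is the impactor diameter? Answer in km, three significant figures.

Rearranging for d: d = [D / (1.08 · (3200/2900)^0.391 · 10700^0.45 · 1.62^-0.19)]^(1/0.79).
D = 20300 m.
(3200/2900)^0.391 = 1.039
10700^0.45 = 65.05
1.62^-0.19 = 0.9124
Denominator = 1.08 × 1.039 × 65.05 × 0.9124 = 66.60
D / 66.60 = 20300 / 66.60 = 304.8
d = 304.8^(1/0.79) = 304.8^1.2658 = 1394 m

d ≈ 1.39 km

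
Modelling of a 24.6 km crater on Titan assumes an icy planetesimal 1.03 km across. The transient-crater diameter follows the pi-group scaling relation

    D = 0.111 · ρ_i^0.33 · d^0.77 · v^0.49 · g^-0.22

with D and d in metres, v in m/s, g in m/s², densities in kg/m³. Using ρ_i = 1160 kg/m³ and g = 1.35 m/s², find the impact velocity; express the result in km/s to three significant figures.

Rearranging for v: v = [D / (0.111 · 1160^0.33 · 1030^0.77 · 1.35^-0.22)]^(1/0.49).
D = 24600 m.
1160^0.33 = 10.26
1030^0.77 = 208.9
1.35^-0.22 = 0.9361
Denominator = 0.111 × 10.26 × 208.9 × 0.9361 = 222.7
D / 222.7 = 24600 / 222.7 = 110.5
v = 110.5^(1/0.49) = 110.5^2.0408 = 14794 m/s

v ≈ 14.8 km/s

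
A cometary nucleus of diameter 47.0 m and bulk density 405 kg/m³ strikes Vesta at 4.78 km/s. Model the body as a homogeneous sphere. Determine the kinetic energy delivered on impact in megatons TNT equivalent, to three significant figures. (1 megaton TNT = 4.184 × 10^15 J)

v = 4780 m/s.
Mass m = (π/6) ρ d³ = (π/6) × 405 × (47)³ = 2.202 × 10^7 kg
E = ½ m v² = 0.5 × 2.202 × 10^7 × (4780)² = 2.516 × 10^14 J
   = 2.516 × 10^14 / 4.184×10^15 = 0.06013 Mt

E ≈ 0.0601 Mt TNT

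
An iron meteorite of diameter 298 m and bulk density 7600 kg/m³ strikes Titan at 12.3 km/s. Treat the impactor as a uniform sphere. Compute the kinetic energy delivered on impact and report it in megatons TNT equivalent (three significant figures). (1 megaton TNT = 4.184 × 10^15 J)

v = 12300 m/s.
Mass m = (π/6) ρ d³ = (π/6) × 7600 × (298)³ = 1.053 × 10^11 kg
E = ½ m v² = 0.5 × 1.053 × 10^11 × (12300)² = 7.965 × 10^18 J
   = 7.965 × 10^18 / 4.184×10^15 = 1904 Mt

E ≈ 1900 Mt TNT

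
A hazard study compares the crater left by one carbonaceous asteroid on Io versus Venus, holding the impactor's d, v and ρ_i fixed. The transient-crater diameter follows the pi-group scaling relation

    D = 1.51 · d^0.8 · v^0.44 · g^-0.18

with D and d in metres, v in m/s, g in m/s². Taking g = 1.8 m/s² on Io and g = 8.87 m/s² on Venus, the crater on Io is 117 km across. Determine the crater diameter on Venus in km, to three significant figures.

D ≈ 87.8 km

All impactor-dependent factors cancel in the ratio, leaving D_Venus/D_Io = (g_Venus/g_Io)^-0.18.
(8.87/1.8)^-0.18 = 4.928^-0.18 = 0.7504
D_Venus = 0.7504 × 117 km = 87.8 km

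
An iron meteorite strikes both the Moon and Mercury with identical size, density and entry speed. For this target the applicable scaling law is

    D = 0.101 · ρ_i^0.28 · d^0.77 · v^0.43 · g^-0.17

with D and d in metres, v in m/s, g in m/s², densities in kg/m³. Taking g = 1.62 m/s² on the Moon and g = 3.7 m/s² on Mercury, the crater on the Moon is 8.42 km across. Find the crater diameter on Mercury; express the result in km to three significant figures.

D ≈ 7.32 km

All impactor-dependent factors cancel in the ratio, leaving D_Mercury/D_Moon = (g_Mercury/g_Moon)^-0.17.
(3.7/1.62)^-0.17 = 2.284^-0.17 = 0.8690
D_Mercury = 0.8690 × 8.42 km = 7.32 km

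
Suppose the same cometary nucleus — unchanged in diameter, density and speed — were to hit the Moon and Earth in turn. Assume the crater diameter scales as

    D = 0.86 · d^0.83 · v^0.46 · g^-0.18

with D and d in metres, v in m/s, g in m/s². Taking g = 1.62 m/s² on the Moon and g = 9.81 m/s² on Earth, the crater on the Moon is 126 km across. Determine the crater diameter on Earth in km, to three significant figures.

D ≈ 91.1 km

All impactor-dependent factors cancel in the ratio, leaving D_Earth/D_Moon = (g_Earth/g_Moon)^-0.18.
(9.81/1.62)^-0.18 = 6.056^-0.18 = 0.7231
D_Earth = 0.7231 × 126 km = 91.1 km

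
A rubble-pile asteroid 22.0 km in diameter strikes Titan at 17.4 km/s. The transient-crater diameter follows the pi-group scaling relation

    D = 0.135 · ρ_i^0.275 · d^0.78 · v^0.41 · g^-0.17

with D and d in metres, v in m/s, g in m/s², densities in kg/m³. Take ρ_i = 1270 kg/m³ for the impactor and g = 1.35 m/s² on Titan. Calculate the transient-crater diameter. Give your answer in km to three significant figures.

D ≈ 122 km

In SI units: d = 22000 m, v = 17400 m/s.
ρ_i^0.275 = 1270^0.275 = 7.137
d^0.78 = 22000^0.78 = 2438
v^0.41 = 17400^0.41 = 54.78
g^-0.17 = 1.35^-0.17 = 0.9503
D = 0.135 × 7.137 × 2438 × 54.78 × 0.9503 = 1.223 × 10^5 m
   = 122.3 km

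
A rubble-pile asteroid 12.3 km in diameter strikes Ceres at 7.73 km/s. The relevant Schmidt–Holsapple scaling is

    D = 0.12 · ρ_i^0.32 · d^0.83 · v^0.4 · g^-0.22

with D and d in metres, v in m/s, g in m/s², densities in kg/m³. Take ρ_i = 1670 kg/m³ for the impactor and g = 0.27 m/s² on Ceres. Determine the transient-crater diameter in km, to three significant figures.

In SI units: d = 12300 m, v = 7730 m/s.
ρ_i^0.32 = 1670^0.32 = 10.75
d^0.83 = 12300^0.83 = 2481
v^0.4 = 7730^0.4 = 35.91
g^-0.22 = 0.27^-0.22 = 1.334
D = 0.12 × 10.75 × 2481 × 35.91 × 1.334 = 1.533 × 10^5 m
   = 153.3 km

D ≈ 153 km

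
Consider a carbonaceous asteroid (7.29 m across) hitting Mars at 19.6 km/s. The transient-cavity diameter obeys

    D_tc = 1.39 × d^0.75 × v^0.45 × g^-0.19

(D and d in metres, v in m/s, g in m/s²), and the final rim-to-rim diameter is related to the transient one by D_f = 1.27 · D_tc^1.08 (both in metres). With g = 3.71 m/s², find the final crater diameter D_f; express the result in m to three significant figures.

D_f ≈ 844 m

v = 19600 m/s.
d^0.75 = 7.29^0.75 = 4.437
v^0.45 = 19600^0.45 = 85.41
g^-0.19 = 3.71^-0.19 = 0.7795
D_tc = 1.39 × 4.437 × 85.41 × 0.7795 = 410.6 m
D_f = 1.27 × (410.6)^1.08 = 843.9 m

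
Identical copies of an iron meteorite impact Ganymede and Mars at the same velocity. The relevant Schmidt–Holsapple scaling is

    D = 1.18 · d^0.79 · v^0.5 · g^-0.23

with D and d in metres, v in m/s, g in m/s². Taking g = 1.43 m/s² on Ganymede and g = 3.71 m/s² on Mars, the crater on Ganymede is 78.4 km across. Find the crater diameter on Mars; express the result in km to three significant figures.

All impactor-dependent factors cancel in the ratio, leaving D_Mars/D_Ganymede = (g_Mars/g_Ganymede)^-0.23.
(3.71/1.43)^-0.23 = 2.594^-0.23 = 0.8031
D_Mars = 0.8031 × 78.4 km = 63.0 km

D ≈ 63.0 km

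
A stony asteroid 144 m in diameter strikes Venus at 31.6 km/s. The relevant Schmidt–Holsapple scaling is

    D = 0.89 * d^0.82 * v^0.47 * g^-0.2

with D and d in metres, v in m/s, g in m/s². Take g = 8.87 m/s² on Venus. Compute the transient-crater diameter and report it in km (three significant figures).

D ≈ 4.41 km

In SI units: v = 31600 m/s.
d^0.82 = 144^0.82 = 58.87
v^0.47 = 31600^0.47 = 130.3
g^-0.2 = 8.87^-0.2 = 0.6463
D = 0.89 × 58.87 × 130.3 × 0.6463 = 4412 m
   = 4.412 km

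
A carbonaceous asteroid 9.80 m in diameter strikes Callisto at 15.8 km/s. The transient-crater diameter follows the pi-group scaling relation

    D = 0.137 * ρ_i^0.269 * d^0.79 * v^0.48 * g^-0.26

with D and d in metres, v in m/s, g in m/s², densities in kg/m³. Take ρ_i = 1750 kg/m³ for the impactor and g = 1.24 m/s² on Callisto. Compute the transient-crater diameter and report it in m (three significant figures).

In SI units: v = 15800 m/s.
ρ_i^0.269 = 1750^0.269 = 7.454
d^0.79 = 9.8^0.79 = 6.068
v^0.48 = 15800^0.48 = 103.6
g^-0.26 = 1.24^-0.26 = 0.9456
D = 0.137 × 7.454 × 6.068 × 103.6 × 0.9456 = 607.0 m

D ≈ 607 m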